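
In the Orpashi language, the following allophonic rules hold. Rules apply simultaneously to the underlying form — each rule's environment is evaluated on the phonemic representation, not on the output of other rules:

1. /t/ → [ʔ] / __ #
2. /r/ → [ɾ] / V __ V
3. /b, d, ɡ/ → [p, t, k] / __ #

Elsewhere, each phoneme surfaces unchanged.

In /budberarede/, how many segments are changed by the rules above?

2

Segments that undergo a rule: /r/ → [ɾ] (rule 2); /r/ → [ɾ] (rule 2).
All other segments surface unchanged.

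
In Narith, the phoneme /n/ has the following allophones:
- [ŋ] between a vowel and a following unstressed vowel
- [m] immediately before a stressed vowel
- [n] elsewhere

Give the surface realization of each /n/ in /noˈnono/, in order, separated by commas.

Occurrence 1 (position 1): no conditioning environment matches → elsewhere allophone [n].
Occurrence 2 (position 3): immediately before a stressed vowel → [m].
Occurrence 3 (position 5): between a vowel and a following unstressed vowel → [ŋ].

[n], [m], [ŋ]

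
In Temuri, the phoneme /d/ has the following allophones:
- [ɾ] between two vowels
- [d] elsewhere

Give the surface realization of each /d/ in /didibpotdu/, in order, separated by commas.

[d], [ɾ], [d]

Occurrence 1 (position 1): no conditioning environment matches → elsewhere allophone [d].
Occurrence 2 (position 3): between two vowels → [ɾ].
Occurrence 3 (position 9): no conditioning environment matches → elsewhere allophone [d].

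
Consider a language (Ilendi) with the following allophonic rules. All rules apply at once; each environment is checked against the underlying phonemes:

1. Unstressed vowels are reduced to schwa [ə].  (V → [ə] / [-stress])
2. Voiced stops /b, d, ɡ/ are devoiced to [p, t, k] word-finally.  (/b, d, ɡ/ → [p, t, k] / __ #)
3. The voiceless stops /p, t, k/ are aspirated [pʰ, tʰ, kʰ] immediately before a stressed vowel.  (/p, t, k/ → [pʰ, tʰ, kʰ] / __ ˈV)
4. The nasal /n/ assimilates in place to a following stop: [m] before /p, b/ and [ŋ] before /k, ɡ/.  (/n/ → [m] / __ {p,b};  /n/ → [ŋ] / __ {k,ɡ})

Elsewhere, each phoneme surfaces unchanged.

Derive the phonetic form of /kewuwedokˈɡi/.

/k/ (word-initial) is in the target of rule 3 but the environment (immediately before a stressed vowel) is not met → [k].
Rule 1 applies to /e/ (between /k/ and /w/: in an unstressed syllable) → [ə].
/u/ (between /w/ and /w/): in an unstressed syllable, so rule 1 applies → [ə].
Rule 1 applies to /e/ (between /w/ and /d/: in an unstressed syllable) → [ə].
/d/ (between /e/ and /o/): rule 2 targets it, but not word-finally → unchanged [d].
/o/ meets the environment for rule 1 (in an unstressed syllable) → [ə].
/k/ (between /o/ and /ɡ/) is in the target of rule 3 but the environment (immediately before a stressed vowel) is not met → [k].
/ɡ/ (between /k/ and /i/): rule 2 targets it, but not word-finally → unchanged [ɡ].
/i/ — word-final; rule 1 does not apply here → [i].

[kəwəwədəkˈɡi]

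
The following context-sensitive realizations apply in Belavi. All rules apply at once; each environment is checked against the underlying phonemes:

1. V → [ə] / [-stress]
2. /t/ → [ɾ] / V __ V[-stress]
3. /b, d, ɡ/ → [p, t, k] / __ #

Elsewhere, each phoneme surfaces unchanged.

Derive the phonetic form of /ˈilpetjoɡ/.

/i/ (word-initial): rule 1 targets it, but not in an unstressed syllable → unchanged [i].
/e/ (between /p/ and /t/) occurs in an unstressed syllable → [ə] by rule 1.
/t/ (between /e/ and /j/) is in the target of rule 2 but the environment (between a vowel and a following unstressed vowel) is not met → [t].
/o/ (between /j/ and /ɡ/): in an unstressed syllable, so rule 1 applies → [ə].
/ɡ/ (word-final): word-finally, so rule 3 applies → [k].

[ˈilpətjək]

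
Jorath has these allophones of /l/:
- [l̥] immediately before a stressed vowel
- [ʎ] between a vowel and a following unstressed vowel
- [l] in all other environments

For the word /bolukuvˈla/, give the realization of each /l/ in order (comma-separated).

Occurrence 1 (position 3): between a vowel and a following unstressed vowel → [ʎ].
Occurrence 2 (position 8): immediately before a stressed vowel → [l̥].

[ʎ], [l̥]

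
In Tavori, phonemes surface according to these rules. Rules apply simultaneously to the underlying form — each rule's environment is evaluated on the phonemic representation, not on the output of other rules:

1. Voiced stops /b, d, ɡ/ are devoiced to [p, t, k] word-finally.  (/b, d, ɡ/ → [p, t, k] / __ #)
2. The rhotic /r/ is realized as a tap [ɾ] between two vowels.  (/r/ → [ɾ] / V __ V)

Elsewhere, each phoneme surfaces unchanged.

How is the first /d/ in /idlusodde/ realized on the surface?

[d]

/d/ (between /i/ and /l/): rule 1 targets it, but not word-finally → unchanged [d].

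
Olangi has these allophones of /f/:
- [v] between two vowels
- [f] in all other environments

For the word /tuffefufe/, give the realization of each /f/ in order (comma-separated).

Occurrence 1 (position 3): no conditioning environment matches → elsewhere allophone [f].
Occurrence 2 (position 4): no conditioning environment matches → elsewhere allophone [f].
Occurrence 3 (position 6): between two vowels → [v].
Occurrence 4 (position 8): between two vowels → [v].

[f], [f], [v], [v]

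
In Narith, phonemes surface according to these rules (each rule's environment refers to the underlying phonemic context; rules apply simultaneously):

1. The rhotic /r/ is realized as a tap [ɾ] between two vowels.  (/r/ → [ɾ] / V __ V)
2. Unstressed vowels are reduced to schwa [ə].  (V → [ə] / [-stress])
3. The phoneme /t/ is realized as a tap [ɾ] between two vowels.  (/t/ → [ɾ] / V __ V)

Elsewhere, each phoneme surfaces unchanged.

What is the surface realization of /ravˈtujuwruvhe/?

/r/ — word-initial; rule 1 does not apply here → [r].
Rule 2 applies to /a/ (between /r/ and /v/: in an unstressed syllable) → [ə].
/t/ — between /v/ and /u/; rule 3 does not apply here → [t].
/u/ (between /t/ and /j/) fails the environment for rule 2, so it stays [u].
/u/ (between /j/ and /w/): in an unstressed syllable, so rule 2 applies → [ə].
/r/ (between /w/ and /u/): rule 1 targets it, but not between two vowels → unchanged [r].
Rule 2 applies to /u/ (between /r/ and /v/: in an unstressed syllable) → [ə].
/e/ (word-final) occurs in an unstressed syllable → [ə] by rule 2.

[rəvˈtujəwrəvhə]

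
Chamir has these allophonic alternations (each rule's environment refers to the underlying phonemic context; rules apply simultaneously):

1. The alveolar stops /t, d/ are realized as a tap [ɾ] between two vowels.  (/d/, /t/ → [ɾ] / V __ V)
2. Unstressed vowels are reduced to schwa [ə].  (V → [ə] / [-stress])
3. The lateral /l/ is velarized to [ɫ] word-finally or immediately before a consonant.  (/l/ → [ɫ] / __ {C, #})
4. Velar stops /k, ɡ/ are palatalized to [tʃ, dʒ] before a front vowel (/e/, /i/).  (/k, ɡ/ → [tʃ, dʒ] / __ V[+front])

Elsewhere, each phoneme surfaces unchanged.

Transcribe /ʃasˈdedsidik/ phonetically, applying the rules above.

/ʃ/ — not in any rule's target class → [ʃ].
Rule 2 applies to /a/ (between /ʃ/ and /s/: in an unstressed syllable) → [ə].
/s/ (between /a/ and /d/): no rule targets it → [s].
/d/ (between /s/ and /e/) fails the environment for rule 1, so it stays [d].
/e/ (between /d/ and /d/): rule 2 targets it, but not in an unstressed syllable → unchanged [e].
/d/ — between /e/ and /s/; rule 1 does not apply here → [d].
/s/ — not in any rule's target class → [s].
/i/ (between /s/ and /d/): in an unstressed syllable, so rule 2 applies → [ə].
/d/ — between /i/ and /i/, between two vowels — surfaces as [ɾ] (rule 1).
Rule 2 applies to /i/ (between /d/ and /k/: in an unstressed syllable) → [ə].
/k/ (word-final) fails the environment for rule 4, so it stays [k].

[ʃəsˈdedsəɾək]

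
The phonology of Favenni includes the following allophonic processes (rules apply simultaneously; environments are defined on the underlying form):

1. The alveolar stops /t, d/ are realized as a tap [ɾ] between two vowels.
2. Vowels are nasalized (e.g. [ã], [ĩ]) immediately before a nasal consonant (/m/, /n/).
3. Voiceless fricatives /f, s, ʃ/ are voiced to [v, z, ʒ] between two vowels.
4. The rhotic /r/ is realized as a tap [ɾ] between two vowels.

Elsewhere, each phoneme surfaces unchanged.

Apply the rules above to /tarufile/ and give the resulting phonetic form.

/t/ (word-initial): rule 1 targets it, but not between two vowels → unchanged [t].
/a/ — between /t/ and /r/; rule 2 does not apply here → [a].
/r/ (between /a/ and /u/): between two vowels, so rule 4 applies → [ɾ].
/u/ (between /r/ and /f/): rule 2 targets it, but not before a nasal consonant → unchanged [u].
/f/ (between /u/ and /i/) occurs between two vowels → [v] by rule 3.
/i/ (between /f/ and /l/) fails the environment for rule 2, so it stays [i].
/l/ (between /i/ and /e/): no rule targets it → [l].
/e/ — word-final; rule 2 does not apply here → [e].

[taɾuvile]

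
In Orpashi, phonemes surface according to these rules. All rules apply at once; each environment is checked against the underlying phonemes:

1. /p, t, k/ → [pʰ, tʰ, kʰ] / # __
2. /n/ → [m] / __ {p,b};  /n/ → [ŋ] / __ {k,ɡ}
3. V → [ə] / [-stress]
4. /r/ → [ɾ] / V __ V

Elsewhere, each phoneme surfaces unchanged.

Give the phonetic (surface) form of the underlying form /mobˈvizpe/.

/m/ stays [m].
Rule 3 applies to /o/ (between /m/ and /b/: in an unstressed syllable) → [ə].
/b/ stays [b].
/v/ (between /b/ and /i/): no rule targets it → [v].
/i/ (between /v/ and /z/): rule 3 targets it, but not in an unstressed syllable → unchanged [i].
/z/ stays [z].
/p/ (between /z/ and /e/) is in the target of rule 1 but the environment (word-initially) is not met → [p].
/e/ meets the environment for rule 3 (in an unstressed syllable) → [ə].

[məbˈvizpə]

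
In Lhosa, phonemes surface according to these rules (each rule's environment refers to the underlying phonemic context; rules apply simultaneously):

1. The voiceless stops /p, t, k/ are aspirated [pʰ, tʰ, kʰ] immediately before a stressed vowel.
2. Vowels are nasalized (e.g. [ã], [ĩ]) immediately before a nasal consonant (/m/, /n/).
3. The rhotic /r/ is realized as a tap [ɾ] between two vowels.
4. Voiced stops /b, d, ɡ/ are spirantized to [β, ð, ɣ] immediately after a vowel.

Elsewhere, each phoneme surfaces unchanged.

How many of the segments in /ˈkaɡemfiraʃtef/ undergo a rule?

4

Segments that undergo a rule: /k/ → [kʰ] (rule 1); /ɡ/ → [ɣ] (rule 4); /e/ → [ẽ] (rule 2); /r/ → [ɾ] (rule 3).
All other segments surface unchanged.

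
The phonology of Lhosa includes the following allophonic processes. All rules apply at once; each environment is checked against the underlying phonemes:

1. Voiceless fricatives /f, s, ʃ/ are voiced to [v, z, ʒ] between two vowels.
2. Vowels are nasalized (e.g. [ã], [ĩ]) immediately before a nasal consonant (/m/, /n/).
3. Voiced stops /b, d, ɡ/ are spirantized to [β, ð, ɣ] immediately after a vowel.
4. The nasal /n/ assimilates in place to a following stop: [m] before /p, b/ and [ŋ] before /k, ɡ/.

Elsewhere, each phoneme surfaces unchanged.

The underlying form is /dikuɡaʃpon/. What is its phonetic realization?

/d/ (word-initial) fails the environment for rule 3, so it stays [d].
/i/ (between /d/ and /k/): rule 2 targets it, but not before a nasal consonant → unchanged [i].
/k/ (between /i/ and /u/) is unaffected → [k].
/u/ (between /k/ and /ɡ/): rule 2 targets it, but not before a nasal consonant → unchanged [u].
Rule 3 applies to /ɡ/ (between /u/ and /a/: immediately after a vowel) → [ɣ].
/a/ (between /ɡ/ and /ʃ/) is in the target of rule 2 but the environment (before a nasal consonant) is not met → [a].
/ʃ/ (between /a/ and /p/) fails the environment for rule 1, so it stays [ʃ].
/p/ (between /ʃ/ and /o/) is unaffected → [p].
/o/ meets the environment for rule 2 (before a nasal consonant) → [õ].
/n/ — word-final; rule 4 does not apply here → [n].

[dikuɣaʃpõn]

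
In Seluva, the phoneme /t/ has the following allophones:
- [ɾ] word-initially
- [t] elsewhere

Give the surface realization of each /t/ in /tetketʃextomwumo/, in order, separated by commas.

Occurrence 1 (position 1): word-initially → [ɾ].
Occurrence 2 (position 3): no conditioning environment matches → elsewhere allophone [t].
Occurrence 3 (position 6): no conditioning environment matches → elsewhere allophone [t].
Occurrence 4 (position 10): no conditioning environment matches → elsewhere allophone [t].

[ɾ], [t], [t], [t]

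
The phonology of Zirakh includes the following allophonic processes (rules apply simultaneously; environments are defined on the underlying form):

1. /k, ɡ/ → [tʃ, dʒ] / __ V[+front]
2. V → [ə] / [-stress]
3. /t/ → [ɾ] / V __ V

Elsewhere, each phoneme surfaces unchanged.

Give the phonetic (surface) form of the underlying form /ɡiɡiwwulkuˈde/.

[dʒədʒəwwəlkəˈde]

/ɡ/ — word-initial, before a front vowel — surfaces as [dʒ] (rule 1).
/i/ — between /ɡ/ and /ɡ/, in an unstressed syllable — surfaces as [ə] (rule 2).
/ɡ/ — between /i/ and /i/, before a front vowel — surfaces as [dʒ] (rule 1).
/i/ (between /ɡ/ and /w/) occurs in an unstressed syllable → [ə] by rule 2.
/u/ — between /w/ and /l/, in an unstressed syllable — surfaces as [ə] (rule 2).
/k/ (between /l/ and /u/): rule 1 targets it, but not before a front vowel → unchanged [k].
/u/ (between /k/ and /d/) occurs in an unstressed syllable → [ə] by rule 2.
/e/ — word-final; rule 2 does not apply here → [e].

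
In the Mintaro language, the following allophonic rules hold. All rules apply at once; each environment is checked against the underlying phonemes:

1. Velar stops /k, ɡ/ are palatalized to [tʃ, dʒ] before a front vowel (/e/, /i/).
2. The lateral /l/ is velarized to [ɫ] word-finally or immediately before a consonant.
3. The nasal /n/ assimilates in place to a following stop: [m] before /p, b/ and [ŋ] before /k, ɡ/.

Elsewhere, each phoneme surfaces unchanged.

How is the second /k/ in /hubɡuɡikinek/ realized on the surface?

[k]

/k/ — word-final; rule 1 does not apply here → [k].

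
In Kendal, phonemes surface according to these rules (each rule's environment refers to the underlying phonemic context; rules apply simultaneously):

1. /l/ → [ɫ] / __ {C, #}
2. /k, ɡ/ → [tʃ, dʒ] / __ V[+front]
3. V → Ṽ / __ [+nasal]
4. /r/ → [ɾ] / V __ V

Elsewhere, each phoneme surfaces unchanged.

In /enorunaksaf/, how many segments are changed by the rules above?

Segments that undergo a rule: /e/ → [ẽ] (rule 3); /r/ → [ɾ] (rule 4); /u/ → [ũ] (rule 3).
All other segments surface unchanged.

3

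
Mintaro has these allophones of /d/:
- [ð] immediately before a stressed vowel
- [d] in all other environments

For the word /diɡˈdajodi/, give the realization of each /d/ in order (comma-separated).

Occurrence 1 (position 1): no conditioning environment matches → elsewhere allophone [d].
Occurrence 2 (position 4): immediately before a stressed vowel → [ð].
Occurrence 3 (position 8): no conditioning environment matches → elsewhere allophone [d].

[d], [ð], [d]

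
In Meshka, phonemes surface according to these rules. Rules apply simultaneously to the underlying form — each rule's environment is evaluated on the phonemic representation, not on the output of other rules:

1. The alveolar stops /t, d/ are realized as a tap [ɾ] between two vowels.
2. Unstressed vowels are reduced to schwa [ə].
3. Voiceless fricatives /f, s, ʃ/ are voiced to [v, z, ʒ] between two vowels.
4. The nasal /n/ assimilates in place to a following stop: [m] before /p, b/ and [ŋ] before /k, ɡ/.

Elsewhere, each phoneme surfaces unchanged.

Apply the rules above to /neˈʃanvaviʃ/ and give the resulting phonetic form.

[nəˈʒanvəvəʃ]

/n/ — word-initial; rule 4 does not apply here → [n].
Rule 2 applies to /e/ (between /n/ and /ʃ/: in an unstressed syllable) → [ə].
/ʃ/ — between /e/ and /a/, between two vowels — surfaces as [ʒ] (rule 3).
/a/ (between /ʃ/ and /n/): rule 2 targets it, but not in an unstressed syllable → unchanged [a].
/n/ — between /a/ and /v/; rule 4 does not apply here → [n].
/v/ stays [v].
/a/ (between /v/ and /v/): in an unstressed syllable, so rule 2 applies → [ə].
/v/ stays [v].
/i/ — between /v/ and /ʃ/, in an unstressed syllable — surfaces as [ə] (rule 2).
/ʃ/ (word-final): rule 3 targets it, but not between two vowels → unchanged [ʃ].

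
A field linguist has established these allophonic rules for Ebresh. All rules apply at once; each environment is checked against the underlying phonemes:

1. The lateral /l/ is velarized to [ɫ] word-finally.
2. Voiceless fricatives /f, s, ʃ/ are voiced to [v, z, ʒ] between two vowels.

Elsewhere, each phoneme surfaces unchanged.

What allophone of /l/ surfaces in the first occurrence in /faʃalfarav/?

[l]

/l/ (between /a/ and /f/) is in the target of rule 1 but the environment (word-finally) is not met → [l].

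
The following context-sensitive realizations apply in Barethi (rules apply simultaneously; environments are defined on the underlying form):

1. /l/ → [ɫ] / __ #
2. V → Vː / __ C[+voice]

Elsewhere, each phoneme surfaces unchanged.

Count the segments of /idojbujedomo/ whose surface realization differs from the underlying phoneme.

5

Segments that undergo a rule: /i/ → [iː] (rule 2); /o/ → [oː] (rule 2); /u/ → [uː] (rule 2); /e/ → [eː] (rule 2); /o/ → [oː] (rule 2).
All other segments surface unchanged.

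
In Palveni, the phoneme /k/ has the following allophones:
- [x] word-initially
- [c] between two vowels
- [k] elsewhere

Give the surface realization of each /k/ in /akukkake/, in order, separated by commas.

[c], [k], [k], [c]

Occurrence 1 (position 2): between two vowels → [c].
Occurrence 2 (position 4): no conditioning environment matches → elsewhere allophone [k].
Occurrence 3 (position 5): no conditioning environment matches → elsewhere allophone [k].
Occurrence 4 (position 7): between two vowels → [c].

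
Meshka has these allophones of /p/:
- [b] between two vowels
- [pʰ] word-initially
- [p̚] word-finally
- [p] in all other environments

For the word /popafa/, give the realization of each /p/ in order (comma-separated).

[pʰ], [b]

Occurrence 1 (position 1): word-initially → [pʰ].
Occurrence 2 (position 3): between two vowels → [b].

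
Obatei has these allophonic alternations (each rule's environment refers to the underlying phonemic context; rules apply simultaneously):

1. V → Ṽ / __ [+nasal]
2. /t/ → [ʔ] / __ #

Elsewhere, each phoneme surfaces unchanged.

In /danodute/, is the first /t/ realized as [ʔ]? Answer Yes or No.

No

/t/ (between /u/ and /e/) is in the target of rule 2 but the environment (word-finally) is not met → [t].
The actual realization is [t], not [ʔ].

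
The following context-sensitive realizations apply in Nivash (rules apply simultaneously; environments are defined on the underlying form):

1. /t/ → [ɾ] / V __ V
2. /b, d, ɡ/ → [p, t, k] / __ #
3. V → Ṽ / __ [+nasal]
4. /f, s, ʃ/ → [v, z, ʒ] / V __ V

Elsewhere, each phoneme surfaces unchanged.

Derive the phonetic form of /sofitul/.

[soviɾul]

/s/ (word-initial) fails the environment for rule 4, so it stays [s].
/o/ (between /s/ and /f/) is in the target of rule 3 but the environment (before a nasal consonant) is not met → [o].
/f/ (between /o/ and /i/): between two vowels, so rule 4 applies → [v].
/i/ (between /f/ and /t/) is in the target of rule 3 but the environment (before a nasal consonant) is not met → [i].
/t/ (between /i/ and /u/): between two vowels, so rule 1 applies → [ɾ].
/u/ (between /t/ and /l/) fails the environment for rule 3, so it stays [u].
/l/ — not in any rule's target class → [l].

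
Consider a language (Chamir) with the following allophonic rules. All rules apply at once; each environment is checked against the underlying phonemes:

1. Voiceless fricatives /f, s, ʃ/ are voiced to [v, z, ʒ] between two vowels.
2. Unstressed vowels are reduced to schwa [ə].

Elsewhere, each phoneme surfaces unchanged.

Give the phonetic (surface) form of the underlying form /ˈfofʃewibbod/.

/f/ (word-initial) is in the target of rule 1 but the environment (between two vowels) is not met → [f].
/o/ — between /f/ and /f/; rule 2 does not apply here → [o].
/f/ (between /o/ and /ʃ/): rule 1 targets it, but not between two vowels → unchanged [f].
/ʃ/ (between /f/ and /e/) is in the target of rule 1 but the environment (between two vowels) is not met → [ʃ].
/e/ meets the environment for rule 2 (in an unstressed syllable) → [ə].
Rule 2 applies to /i/ (between /w/ and /b/: in an unstressed syllable) → [ə].
/o/ (between /b/ and /d/) occurs in an unstressed syllable → [ə] by rule 2.

[ˈfofʃəwəbbəd]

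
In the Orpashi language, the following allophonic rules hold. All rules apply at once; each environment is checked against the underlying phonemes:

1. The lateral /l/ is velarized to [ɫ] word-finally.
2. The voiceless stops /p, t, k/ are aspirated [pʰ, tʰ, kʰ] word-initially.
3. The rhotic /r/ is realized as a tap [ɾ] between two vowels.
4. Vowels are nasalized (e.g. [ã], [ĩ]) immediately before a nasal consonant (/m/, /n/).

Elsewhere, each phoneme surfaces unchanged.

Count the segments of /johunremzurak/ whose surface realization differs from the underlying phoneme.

3

Segments that undergo a rule: /u/ → [ũ] (rule 4); /e/ → [ẽ] (rule 4); /r/ → [ɾ] (rule 3).
All other segments surface unchanged.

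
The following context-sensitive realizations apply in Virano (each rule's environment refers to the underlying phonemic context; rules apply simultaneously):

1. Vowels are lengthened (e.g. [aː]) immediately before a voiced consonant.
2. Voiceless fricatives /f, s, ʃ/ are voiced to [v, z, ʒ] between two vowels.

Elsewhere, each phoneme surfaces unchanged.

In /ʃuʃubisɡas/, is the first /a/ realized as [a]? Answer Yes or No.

Yes

/a/ (between /ɡ/ and /s/) fails the environment for rule 1, so it stays [a].
The actual realization is [a], which matches [a].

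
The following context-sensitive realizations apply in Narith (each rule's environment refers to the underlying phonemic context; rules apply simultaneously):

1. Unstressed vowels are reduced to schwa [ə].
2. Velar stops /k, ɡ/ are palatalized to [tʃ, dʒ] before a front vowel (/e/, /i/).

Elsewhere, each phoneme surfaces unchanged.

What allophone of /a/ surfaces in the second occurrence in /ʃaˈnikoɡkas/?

[ə]

/a/ meets the environment for rule 1 (in an unstressed syllable) → [ə].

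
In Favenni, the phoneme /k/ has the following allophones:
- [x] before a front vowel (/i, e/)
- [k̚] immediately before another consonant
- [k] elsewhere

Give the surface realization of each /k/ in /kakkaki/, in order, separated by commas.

Occurrence 1 (position 1): no conditioning environment matches → elsewhere allophone [k].
Occurrence 2 (position 3): immediately before another consonant → [k̚].
Occurrence 3 (position 4): no conditioning environment matches → elsewhere allophone [k].
Occurrence 4 (position 6): before a front vowel (/i, e/) → [x].

[k], [k̚], [k], [x]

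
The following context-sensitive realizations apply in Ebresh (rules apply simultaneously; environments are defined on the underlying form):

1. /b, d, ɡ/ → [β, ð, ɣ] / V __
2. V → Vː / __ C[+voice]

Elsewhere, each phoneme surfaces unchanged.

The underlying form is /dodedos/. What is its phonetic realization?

/d/ (word-initial) is in the target of rule 1 but the environment (immediately after a vowel) is not met → [d].
/o/ (between /d/ and /d/): before a voiced consonant, so rule 2 applies → [oː].
/d/ (between /o/ and /e/) occurs immediately after a vowel → [ð] by rule 1.
/e/ (between /d/ and /d/): before a voiced consonant, so rule 2 applies → [eː].
/d/ (between /e/ and /o/): immediately after a vowel, so rule 1 applies → [ð].
/o/ (between /d/ and /s/) fails the environment for rule 2, so it stays [o].
/s/ (word-final) is unaffected → [s].

[doːðeːðos]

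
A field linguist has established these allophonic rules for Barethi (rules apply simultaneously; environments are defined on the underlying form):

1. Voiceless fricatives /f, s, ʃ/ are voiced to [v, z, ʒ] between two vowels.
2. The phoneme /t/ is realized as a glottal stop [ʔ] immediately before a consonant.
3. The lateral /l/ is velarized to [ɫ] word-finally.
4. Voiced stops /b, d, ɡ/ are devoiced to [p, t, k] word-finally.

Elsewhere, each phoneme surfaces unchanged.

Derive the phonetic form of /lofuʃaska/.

[lovuʒaska]

/l/ (word-initial) is in the target of rule 3 but the environment (word-finally) is not met → [l].
Rule 1 applies to /f/ (between /o/ and /u/: between two vowels) → [v].
/ʃ/ — between /u/ and /a/, between two vowels — surfaces as [ʒ] (rule 1).
/s/ (between /a/ and /k/): rule 1 targets it, but not between two vowels → unchanged [s].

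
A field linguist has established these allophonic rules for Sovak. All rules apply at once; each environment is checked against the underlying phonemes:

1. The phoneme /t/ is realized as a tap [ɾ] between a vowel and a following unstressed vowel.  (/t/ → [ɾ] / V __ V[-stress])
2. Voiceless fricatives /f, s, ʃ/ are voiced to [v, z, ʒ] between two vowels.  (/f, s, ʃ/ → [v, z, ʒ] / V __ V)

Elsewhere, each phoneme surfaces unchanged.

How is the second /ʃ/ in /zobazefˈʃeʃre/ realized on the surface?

[ʃ]

/ʃ/ (between /e/ and /r/) is in the target of rule 2 but the environment (between two vowels) is not met → [ʃ].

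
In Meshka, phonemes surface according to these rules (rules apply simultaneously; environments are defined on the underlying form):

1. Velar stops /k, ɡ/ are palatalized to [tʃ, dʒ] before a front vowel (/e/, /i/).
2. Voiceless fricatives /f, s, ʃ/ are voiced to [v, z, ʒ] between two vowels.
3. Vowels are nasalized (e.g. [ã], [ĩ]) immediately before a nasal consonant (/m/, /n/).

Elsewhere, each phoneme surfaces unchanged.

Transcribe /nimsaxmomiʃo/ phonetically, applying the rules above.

/n/ (word-initial): no rule targets it → [n].
/i/ — between /n/ and /m/, before a nasal consonant — surfaces as [ĩ] (rule 3).
/m/ — not in any rule's target class → [m].
/s/ (between /m/ and /a/) is in the target of rule 2 but the environment (between two vowels) is not met → [s].
/a/ — between /s/ and /x/; rule 3 does not apply here → [a].
/x/ — not in any rule's target class → [x].
/m/ — not in any rule's target class → [m].
Rule 3 applies to /o/ (between /m/ and /m/: before a nasal consonant) → [õ].
/m/ — not in any rule's target class → [m].
/i/ — between /m/ and /ʃ/; rule 3 does not apply here → [i].
/ʃ/ (between /i/ and /o/): between two vowels, so rule 2 applies → [ʒ].
/o/ (word-final): rule 3 targets it, but not before a nasal consonant → unchanged [o].

[nĩmsaxmõmiʒo]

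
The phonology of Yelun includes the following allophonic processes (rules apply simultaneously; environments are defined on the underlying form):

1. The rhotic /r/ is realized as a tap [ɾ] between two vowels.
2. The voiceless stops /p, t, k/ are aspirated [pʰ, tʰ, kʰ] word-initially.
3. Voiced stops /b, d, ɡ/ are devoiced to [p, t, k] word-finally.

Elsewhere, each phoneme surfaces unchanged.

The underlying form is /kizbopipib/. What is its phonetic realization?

[kʰizbopipip]

/k/ meets the environment for rule 2 (word-initially) → [kʰ].
/i/ (between /k/ and /z/) is unaffected → [i].
/z/ (between /i/ and /b/): no rule targets it → [z].
/b/ — between /z/ and /o/; rule 3 does not apply here → [b].
/o/ (between /b/ and /p/): no rule targets it → [o].
/p/ (between /o/ and /i/): rule 2 targets it, but not word-initially → unchanged [p].
/i/ stays [i].
/p/ (between /i/ and /i/): rule 2 targets it, but not word-initially → unchanged [p].
/i/ — not in any rule's target class → [i].
/b/ (word-final) occurs word-finally → [p] by rule 3.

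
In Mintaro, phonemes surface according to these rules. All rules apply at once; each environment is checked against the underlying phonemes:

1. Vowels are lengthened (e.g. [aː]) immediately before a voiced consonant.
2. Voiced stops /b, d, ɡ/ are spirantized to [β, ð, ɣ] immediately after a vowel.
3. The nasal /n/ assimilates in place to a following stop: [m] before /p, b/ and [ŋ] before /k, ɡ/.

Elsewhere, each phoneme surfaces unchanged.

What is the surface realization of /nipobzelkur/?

/n/ — word-initial; rule 3 does not apply here → [n].
/i/ (between /n/ and /p/): rule 1 targets it, but not before a voiced consonant → unchanged [i].
Rule 1 applies to /o/ (between /p/ and /b/: before a voiced consonant) → [oː].
/b/ (between /o/ and /z/): immediately after a vowel, so rule 2 applies → [β].
/e/ (between /z/ and /l/) occurs before a voiced consonant → [eː] by rule 1.
/u/ (between /k/ and /r/) occurs before a voiced consonant → [uː] by rule 1.

[nipoːβzeːlkuːr]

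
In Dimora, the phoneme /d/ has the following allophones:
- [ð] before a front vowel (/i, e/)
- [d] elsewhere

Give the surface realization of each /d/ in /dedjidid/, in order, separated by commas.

Occurrence 1 (position 1): before a front vowel (/i, e/) → [ð].
Occurrence 2 (position 3): no conditioning environment matches → elsewhere allophone [d].
Occurrence 3 (position 6): before a front vowel (/i, e/) → [ð].
Occurrence 4 (position 8): no conditioning environment matches → elsewhere allophone [d].

[ð], [d], [ð], [d]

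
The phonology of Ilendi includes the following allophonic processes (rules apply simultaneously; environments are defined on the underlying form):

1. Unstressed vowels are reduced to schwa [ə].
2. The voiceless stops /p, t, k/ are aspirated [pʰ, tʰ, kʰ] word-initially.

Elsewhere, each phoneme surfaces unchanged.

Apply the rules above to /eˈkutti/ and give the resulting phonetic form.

[əˈkuttə]

/e/ meets the environment for rule 1 (in an unstressed syllable) → [ə].
/k/ (between /e/ and /u/): rule 2 targets it, but not word-initially → unchanged [k].
/u/ (between /k/ and /t/) fails the environment for rule 1, so it stays [u].
/t/ (between /u/ and /t/): rule 2 targets it, but not word-initially → unchanged [t].
/t/ — between /t/ and /i/; rule 2 does not apply here → [t].
/i/ — word-final, in an unstressed syllable — surfaces as [ə] (rule 1).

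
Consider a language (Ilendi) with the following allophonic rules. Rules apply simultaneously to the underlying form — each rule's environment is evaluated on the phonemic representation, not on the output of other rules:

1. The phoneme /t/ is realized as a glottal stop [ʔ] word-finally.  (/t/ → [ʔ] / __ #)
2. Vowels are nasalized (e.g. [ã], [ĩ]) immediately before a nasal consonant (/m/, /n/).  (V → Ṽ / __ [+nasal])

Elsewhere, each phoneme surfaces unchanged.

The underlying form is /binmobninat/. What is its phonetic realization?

[bĩnmobnĩnaʔ]

/i/ (between /b/ and /n/) occurs before a nasal consonant → [ĩ] by rule 2.
/o/ — between /m/ and /b/; rule 2 does not apply here → [o].
/i/ — between /n/ and /n/, before a nasal consonant — surfaces as [ĩ] (rule 2).
/a/ (between /n/ and /t/) is in the target of rule 2 but the environment (before a nasal consonant) is not met → [a].
/t/ — word-final, word-finally — surfaces as [ʔ] (rule 1).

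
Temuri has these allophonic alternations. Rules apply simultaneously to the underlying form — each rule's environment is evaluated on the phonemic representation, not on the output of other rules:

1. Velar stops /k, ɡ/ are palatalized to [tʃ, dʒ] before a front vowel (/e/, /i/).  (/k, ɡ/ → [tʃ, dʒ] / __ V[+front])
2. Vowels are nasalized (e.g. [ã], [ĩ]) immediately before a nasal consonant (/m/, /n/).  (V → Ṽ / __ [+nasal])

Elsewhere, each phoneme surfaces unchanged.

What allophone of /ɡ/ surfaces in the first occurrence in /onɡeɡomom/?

[dʒ]

/ɡ/ — between /n/ and /e/, before a front vowel — surfaces as [dʒ] (rule 1).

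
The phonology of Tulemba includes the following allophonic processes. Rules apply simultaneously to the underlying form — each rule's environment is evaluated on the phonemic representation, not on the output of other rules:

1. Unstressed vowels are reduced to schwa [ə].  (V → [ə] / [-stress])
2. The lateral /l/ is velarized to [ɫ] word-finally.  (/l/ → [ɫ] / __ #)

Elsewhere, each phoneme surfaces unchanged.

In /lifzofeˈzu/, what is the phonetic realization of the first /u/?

/u/ (word-final): rule 1 targets it, but not in an unstressed syllable → unchanged [u].

[u]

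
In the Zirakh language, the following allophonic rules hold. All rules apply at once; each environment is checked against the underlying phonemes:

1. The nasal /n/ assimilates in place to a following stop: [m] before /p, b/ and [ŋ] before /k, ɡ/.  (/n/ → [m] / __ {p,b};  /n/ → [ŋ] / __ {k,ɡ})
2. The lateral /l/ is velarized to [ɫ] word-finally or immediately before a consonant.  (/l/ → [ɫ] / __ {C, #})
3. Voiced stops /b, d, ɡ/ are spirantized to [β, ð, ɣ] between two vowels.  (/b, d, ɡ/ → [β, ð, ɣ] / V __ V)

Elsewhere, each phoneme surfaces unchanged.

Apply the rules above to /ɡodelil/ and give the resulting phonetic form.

/ɡ/ (word-initial) fails the environment for rule 3, so it stays [ɡ].
/o/ (between /ɡ/ and /d/) is unaffected → [o].
/d/ (between /o/ and /e/): between two vowels, so rule 3 applies → [ð].
/e/ — not in any rule's target class → [e].
/l/ (between /e/ and /i/) is in the target of rule 2 but the environment (word-finally or immediately before a consonant) is not met → [l].
/i/ — not in any rule's target class → [i].
/l/ (word-final) occurs word-finally or immediately before a consonant → [ɫ] by rule 2.

[ɡoðeliɫ]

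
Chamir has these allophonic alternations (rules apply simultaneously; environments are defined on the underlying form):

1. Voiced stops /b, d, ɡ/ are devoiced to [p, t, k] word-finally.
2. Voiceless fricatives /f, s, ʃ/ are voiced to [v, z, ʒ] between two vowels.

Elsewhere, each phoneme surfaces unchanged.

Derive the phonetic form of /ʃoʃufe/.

/ʃ/ (word-initial) fails the environment for rule 2, so it stays [ʃ].
/o/ (between /ʃ/ and /ʃ/) is unaffected → [o].
/ʃ/ (between /o/ and /u/) occurs between two vowels → [ʒ] by rule 2.
/u/ (between /ʃ/ and /f/) is unaffected → [u].
/f/ meets the environment for rule 2 (between two vowels) → [v].
/e/ (word-final): no rule targets it → [e].

[ʃoʒuve]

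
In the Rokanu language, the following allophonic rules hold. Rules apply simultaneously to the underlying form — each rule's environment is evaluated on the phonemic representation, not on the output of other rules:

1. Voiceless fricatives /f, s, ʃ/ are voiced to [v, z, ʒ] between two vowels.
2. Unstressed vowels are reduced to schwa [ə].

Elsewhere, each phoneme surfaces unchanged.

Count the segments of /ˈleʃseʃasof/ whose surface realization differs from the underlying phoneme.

5

Segments that undergo a rule: /e/ → [ə] (rule 2); /ʃ/ → [ʒ] (rule 1); /a/ → [ə] (rule 2); /s/ → [z] (rule 1); /o/ → [ə] (rule 2).
All other segments surface unchanged.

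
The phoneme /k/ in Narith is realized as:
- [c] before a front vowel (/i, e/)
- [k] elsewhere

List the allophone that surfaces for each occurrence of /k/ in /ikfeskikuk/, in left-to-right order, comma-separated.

[k], [c], [k], [k]

Occurrence 1 (position 2): no conditioning environment matches → elsewhere allophone [k].
Occurrence 2 (position 6): before a front vowel → [c].
Occurrence 3 (position 8): no conditioning environment matches → elsewhere allophone [k].
Occurrence 4 (position 10): no conditioning environment matches → elsewhere allophone [k].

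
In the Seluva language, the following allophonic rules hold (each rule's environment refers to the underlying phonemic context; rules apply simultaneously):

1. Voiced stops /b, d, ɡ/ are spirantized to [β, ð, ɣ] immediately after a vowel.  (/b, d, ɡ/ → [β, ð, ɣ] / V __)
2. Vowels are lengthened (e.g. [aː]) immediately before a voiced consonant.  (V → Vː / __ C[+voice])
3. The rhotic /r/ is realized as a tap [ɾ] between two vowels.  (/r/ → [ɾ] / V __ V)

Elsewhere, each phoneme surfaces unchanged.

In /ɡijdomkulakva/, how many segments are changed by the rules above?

3

Segments that undergo a rule: /i/ → [iː] (rule 2); /o/ → [oː] (rule 2); /u/ → [uː] (rule 2).
All other segments surface unchanged.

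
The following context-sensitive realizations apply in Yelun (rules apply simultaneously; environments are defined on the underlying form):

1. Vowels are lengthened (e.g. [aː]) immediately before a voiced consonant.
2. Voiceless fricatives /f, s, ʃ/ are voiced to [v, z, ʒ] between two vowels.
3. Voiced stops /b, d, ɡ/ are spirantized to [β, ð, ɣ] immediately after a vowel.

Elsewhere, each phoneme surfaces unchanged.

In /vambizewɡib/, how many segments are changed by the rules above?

5

Segments that undergo a rule: /a/ → [aː] (rule 1); /i/ → [iː] (rule 1); /e/ → [eː] (rule 1); /i/ → [iː] (rule 1); /b/ → [β] (rule 3).
All other segments surface unchanged.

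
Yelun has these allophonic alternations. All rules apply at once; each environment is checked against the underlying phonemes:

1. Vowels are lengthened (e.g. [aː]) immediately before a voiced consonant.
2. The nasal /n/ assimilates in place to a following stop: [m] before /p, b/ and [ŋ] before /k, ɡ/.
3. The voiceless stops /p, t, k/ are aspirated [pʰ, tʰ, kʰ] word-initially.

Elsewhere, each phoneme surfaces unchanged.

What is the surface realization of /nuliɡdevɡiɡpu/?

/n/ (word-initial) fails the environment for rule 2, so it stays [n].
Rule 1 applies to /u/ (between /n/ and /l/: before a voiced consonant) → [uː].
/i/ meets the environment for rule 1 (before a voiced consonant) → [iː].
Rule 1 applies to /e/ (between /d/ and /v/: before a voiced consonant) → [eː].
/i/ meets the environment for rule 1 (before a voiced consonant) → [iː].
/p/ (between /ɡ/ and /u/): rule 3 targets it, but not word-initially → unchanged [p].
/u/ (word-final): rule 1 targets it, but not before a voiced consonant → unchanged [u].

[nuːliːɡdeːvɡiːɡpu]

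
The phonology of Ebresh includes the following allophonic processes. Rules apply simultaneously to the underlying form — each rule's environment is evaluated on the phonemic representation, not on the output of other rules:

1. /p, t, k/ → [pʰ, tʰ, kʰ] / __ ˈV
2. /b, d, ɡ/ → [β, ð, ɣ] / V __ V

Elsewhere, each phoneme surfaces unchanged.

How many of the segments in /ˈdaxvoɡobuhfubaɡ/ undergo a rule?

3

Segments that undergo a rule: /ɡ/ → [ɣ] (rule 2); /b/ → [β] (rule 2); /b/ → [β] (rule 2).
All other segments surface unchanged.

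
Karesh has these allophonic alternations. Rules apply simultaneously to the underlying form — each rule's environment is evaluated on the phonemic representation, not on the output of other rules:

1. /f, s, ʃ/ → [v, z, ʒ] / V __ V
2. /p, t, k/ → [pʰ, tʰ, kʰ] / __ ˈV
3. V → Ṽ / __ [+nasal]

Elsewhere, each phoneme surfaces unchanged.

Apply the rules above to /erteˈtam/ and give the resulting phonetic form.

[erteˈtʰãm]

/e/ (word-initial) fails the environment for rule 3, so it stays [e].
/t/ (between /r/ and /e/): rule 2 targets it, but not immediately before a stressed vowel → unchanged [t].
/e/ (between /t/ and /t/) fails the environment for rule 3, so it stays [e].
/t/ (between /e/ and /a/) occurs immediately before a stressed vowel → [tʰ] by rule 2.
Rule 3 applies to /a/ (between /t/ and /m/: before a nasal consonant) → [ã].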